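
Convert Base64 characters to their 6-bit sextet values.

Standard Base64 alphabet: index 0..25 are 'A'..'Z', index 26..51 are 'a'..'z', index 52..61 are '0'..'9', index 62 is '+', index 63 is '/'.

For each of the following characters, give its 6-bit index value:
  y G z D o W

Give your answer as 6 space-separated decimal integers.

Answer: 50 6 51 3 40 22

Derivation:
'y': a..z range, 26 + ord('y') − ord('a') = 50
'G': A..Z range, ord('G') − ord('A') = 6
'z': a..z range, 26 + ord('z') − ord('a') = 51
'D': A..Z range, ord('D') − ord('A') = 3
'o': a..z range, 26 + ord('o') − ord('a') = 40
'W': A..Z range, ord('W') − ord('A') = 22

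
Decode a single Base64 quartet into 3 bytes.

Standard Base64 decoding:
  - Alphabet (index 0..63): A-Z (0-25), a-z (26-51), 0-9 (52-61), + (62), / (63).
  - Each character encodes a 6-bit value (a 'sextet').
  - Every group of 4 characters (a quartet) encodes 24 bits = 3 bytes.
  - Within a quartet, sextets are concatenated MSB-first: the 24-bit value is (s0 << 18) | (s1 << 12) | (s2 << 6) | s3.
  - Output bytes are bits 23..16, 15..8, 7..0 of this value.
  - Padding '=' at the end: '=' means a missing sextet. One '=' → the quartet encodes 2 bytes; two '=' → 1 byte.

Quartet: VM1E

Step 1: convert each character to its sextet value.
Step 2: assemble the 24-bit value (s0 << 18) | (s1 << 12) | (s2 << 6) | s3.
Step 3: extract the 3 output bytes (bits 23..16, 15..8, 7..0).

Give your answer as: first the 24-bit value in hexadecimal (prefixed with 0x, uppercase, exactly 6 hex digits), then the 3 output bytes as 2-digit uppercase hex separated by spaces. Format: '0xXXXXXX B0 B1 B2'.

Sextets: V=21, M=12, 1=53, E=4
24-bit: (21<<18) | (12<<12) | (53<<6) | 4
      = 0x540000 | 0x00C000 | 0x000D40 | 0x000004
      = 0x54CD44
Bytes: (v>>16)&0xFF=54, (v>>8)&0xFF=CD, v&0xFF=44

Answer: 0x54CD44 54 CD 44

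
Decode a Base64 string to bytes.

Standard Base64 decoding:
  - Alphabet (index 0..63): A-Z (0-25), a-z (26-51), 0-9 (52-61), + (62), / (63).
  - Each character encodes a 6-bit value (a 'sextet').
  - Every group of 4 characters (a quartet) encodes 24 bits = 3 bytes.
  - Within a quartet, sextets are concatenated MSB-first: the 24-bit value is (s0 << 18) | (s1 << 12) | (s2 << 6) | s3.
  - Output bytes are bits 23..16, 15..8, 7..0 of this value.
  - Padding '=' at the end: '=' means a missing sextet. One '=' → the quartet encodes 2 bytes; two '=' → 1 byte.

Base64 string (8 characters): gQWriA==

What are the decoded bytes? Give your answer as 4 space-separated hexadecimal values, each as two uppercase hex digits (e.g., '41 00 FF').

Answer: 81 05 AB 88

Derivation:
After char 0 ('g'=32): chars_in_quartet=1 acc=0x20 bytes_emitted=0
After char 1 ('Q'=16): chars_in_quartet=2 acc=0x810 bytes_emitted=0
After char 2 ('W'=22): chars_in_quartet=3 acc=0x20416 bytes_emitted=0
After char 3 ('r'=43): chars_in_quartet=4 acc=0x8105AB -> emit 81 05 AB, reset; bytes_emitted=3
After char 4 ('i'=34): chars_in_quartet=1 acc=0x22 bytes_emitted=3
After char 5 ('A'=0): chars_in_quartet=2 acc=0x880 bytes_emitted=3
Padding '==': partial quartet acc=0x880 -> emit 88; bytes_emitted=4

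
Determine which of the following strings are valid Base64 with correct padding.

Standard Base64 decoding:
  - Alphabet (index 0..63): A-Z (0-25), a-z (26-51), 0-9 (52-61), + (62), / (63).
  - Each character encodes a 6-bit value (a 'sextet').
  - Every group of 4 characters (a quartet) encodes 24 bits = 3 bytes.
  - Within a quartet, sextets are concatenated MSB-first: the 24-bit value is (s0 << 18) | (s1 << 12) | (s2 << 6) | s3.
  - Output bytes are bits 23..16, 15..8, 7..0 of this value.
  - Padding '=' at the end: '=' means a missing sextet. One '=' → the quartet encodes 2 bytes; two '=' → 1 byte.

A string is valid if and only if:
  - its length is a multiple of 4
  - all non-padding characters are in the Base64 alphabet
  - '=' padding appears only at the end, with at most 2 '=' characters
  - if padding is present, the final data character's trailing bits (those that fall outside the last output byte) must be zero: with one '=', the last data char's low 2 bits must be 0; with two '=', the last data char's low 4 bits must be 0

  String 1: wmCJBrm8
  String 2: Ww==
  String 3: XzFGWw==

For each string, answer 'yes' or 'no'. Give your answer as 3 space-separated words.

String 1: 'wmCJBrm8' → valid
String 2: 'Ww==' → valid
String 3: 'XzFGWw==' → valid

Answer: yes yes yes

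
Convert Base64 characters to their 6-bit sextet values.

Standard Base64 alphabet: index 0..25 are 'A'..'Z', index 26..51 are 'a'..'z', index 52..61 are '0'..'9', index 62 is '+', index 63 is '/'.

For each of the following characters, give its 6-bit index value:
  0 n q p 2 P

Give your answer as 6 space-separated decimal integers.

'0': 0..9 range, 52 + ord('0') − ord('0') = 52
'n': a..z range, 26 + ord('n') − ord('a') = 39
'q': a..z range, 26 + ord('q') − ord('a') = 42
'p': a..z range, 26 + ord('p') − ord('a') = 41
'2': 0..9 range, 52 + ord('2') − ord('0') = 54
'P': A..Z range, ord('P') − ord('A') = 15

Answer: 52 39 42 41 54 15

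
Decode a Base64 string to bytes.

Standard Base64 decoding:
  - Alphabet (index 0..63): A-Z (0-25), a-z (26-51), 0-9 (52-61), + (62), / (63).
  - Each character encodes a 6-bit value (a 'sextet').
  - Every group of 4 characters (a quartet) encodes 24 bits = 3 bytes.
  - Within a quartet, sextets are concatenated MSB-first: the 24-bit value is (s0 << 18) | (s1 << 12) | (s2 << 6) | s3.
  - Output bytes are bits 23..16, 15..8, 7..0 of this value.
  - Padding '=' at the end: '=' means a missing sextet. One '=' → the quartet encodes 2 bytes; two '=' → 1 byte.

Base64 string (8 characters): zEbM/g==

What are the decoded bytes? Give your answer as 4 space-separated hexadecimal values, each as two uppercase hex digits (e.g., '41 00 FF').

After char 0 ('z'=51): chars_in_quartet=1 acc=0x33 bytes_emitted=0
After char 1 ('E'=4): chars_in_quartet=2 acc=0xCC4 bytes_emitted=0
After char 2 ('b'=27): chars_in_quartet=3 acc=0x3311B bytes_emitted=0
After char 3 ('M'=12): chars_in_quartet=4 acc=0xCC46CC -> emit CC 46 CC, reset; bytes_emitted=3
After char 4 ('/'=63): chars_in_quartet=1 acc=0x3F bytes_emitted=3
After char 5 ('g'=32): chars_in_quartet=2 acc=0xFE0 bytes_emitted=3
Padding '==': partial quartet acc=0xFE0 -> emit FE; bytes_emitted=4

Answer: CC 46 CC FE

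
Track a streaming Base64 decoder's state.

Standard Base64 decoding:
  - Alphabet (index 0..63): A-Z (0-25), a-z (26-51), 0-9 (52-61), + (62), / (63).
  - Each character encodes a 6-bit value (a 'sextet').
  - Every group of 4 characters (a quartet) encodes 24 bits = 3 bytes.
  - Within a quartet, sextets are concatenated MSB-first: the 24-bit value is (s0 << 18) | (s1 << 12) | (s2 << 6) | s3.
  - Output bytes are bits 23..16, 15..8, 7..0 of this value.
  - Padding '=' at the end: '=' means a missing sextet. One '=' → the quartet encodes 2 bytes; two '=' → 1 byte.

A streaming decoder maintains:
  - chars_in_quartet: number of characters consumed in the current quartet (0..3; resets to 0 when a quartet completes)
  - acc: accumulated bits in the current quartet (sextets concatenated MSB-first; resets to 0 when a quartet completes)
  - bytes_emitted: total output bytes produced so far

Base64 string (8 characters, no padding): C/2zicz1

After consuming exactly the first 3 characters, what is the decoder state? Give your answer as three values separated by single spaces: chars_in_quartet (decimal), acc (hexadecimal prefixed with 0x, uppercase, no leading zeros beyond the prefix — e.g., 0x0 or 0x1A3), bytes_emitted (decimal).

Answer: 3 0x2FF6 0

Derivation:
After char 0 ('C'=2): chars_in_quartet=1 acc=0x2 bytes_emitted=0
After char 1 ('/'=63): chars_in_quartet=2 acc=0xBF bytes_emitted=0
After char 2 ('2'=54): chars_in_quartet=3 acc=0x2FF6 bytes_emitted=0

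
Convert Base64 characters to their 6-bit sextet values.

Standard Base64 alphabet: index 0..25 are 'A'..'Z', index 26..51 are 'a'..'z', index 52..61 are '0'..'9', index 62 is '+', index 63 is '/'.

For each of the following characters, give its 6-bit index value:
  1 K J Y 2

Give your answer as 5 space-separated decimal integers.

Answer: 53 10 9 24 54

Derivation:
'1': 0..9 range, 52 + ord('1') − ord('0') = 53
'K': A..Z range, ord('K') − ord('A') = 10
'J': A..Z range, ord('J') − ord('A') = 9
'Y': A..Z range, ord('Y') − ord('A') = 24
'2': 0..9 range, 52 + ord('2') − ord('0') = 54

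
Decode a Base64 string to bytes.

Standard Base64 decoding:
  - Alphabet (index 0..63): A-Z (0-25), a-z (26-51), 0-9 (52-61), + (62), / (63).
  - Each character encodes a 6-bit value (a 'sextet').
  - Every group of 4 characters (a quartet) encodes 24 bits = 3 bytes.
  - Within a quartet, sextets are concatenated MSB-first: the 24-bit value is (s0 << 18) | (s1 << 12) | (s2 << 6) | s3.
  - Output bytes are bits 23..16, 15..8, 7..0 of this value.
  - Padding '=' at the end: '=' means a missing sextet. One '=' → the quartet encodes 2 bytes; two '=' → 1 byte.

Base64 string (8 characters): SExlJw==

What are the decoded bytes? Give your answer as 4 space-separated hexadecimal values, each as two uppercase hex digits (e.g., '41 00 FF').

After char 0 ('S'=18): chars_in_quartet=1 acc=0x12 bytes_emitted=0
After char 1 ('E'=4): chars_in_quartet=2 acc=0x484 bytes_emitted=0
After char 2 ('x'=49): chars_in_quartet=3 acc=0x12131 bytes_emitted=0
After char 3 ('l'=37): chars_in_quartet=4 acc=0x484C65 -> emit 48 4C 65, reset; bytes_emitted=3
After char 4 ('J'=9): chars_in_quartet=1 acc=0x9 bytes_emitted=3
After char 5 ('w'=48): chars_in_quartet=2 acc=0x270 bytes_emitted=3
Padding '==': partial quartet acc=0x270 -> emit 27; bytes_emitted=4

Answer: 48 4C 65 27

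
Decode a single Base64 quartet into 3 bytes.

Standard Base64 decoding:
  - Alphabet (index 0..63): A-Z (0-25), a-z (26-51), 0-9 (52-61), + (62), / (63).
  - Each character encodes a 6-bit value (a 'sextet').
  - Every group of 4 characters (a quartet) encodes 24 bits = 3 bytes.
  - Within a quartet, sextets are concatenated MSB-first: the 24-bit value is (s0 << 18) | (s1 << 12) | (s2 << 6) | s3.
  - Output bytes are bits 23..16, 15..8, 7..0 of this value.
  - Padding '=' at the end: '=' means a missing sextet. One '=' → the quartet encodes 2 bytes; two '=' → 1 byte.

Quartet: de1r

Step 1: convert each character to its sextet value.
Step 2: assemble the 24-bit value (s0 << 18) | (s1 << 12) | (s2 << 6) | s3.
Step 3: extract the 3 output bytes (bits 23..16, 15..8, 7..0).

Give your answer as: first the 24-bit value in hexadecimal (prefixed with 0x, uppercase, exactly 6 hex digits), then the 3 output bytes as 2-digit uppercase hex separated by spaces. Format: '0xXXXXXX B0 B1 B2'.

Answer: 0x75ED6B 75 ED 6B

Derivation:
Sextets: d=29, e=30, 1=53, r=43
24-bit: (29<<18) | (30<<12) | (53<<6) | 43
      = 0x740000 | 0x01E000 | 0x000D40 | 0x00002B
      = 0x75ED6B
Bytes: (v>>16)&0xFF=75, (v>>8)&0xFF=ED, v&0xFF=6B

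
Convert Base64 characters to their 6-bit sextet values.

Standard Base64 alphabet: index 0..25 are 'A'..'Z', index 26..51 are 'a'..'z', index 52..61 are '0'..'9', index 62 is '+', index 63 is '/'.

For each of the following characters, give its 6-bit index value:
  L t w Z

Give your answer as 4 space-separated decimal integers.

Answer: 11 45 48 25

Derivation:
'L': A..Z range, ord('L') − ord('A') = 11
't': a..z range, 26 + ord('t') − ord('a') = 45
'w': a..z range, 26 + ord('w') − ord('a') = 48
'Z': A..Z range, ord('Z') − ord('A') = 25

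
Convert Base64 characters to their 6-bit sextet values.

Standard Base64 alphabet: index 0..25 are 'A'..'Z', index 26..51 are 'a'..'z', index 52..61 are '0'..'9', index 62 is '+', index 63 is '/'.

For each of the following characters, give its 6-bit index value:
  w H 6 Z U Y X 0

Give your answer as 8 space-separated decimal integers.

Answer: 48 7 58 25 20 24 23 52

Derivation:
'w': a..z range, 26 + ord('w') − ord('a') = 48
'H': A..Z range, ord('H') − ord('A') = 7
'6': 0..9 range, 52 + ord('6') − ord('0') = 58
'Z': A..Z range, ord('Z') − ord('A') = 25
'U': A..Z range, ord('U') − ord('A') = 20
'Y': A..Z range, ord('Y') − ord('A') = 24
'X': A..Z range, ord('X') − ord('A') = 23
'0': 0..9 range, 52 + ord('0') − ord('0') = 52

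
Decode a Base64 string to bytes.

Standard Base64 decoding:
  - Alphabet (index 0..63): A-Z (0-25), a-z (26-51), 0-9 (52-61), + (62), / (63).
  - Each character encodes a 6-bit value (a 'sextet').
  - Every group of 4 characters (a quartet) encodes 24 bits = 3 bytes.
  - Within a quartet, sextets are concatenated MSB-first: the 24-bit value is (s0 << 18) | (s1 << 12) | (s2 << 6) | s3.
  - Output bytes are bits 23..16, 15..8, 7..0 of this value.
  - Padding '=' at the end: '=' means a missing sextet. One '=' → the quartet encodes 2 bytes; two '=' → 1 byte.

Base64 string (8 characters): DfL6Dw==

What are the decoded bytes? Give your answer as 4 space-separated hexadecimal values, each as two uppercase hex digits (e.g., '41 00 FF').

Answer: 0D F2 FA 0F

Derivation:
After char 0 ('D'=3): chars_in_quartet=1 acc=0x3 bytes_emitted=0
After char 1 ('f'=31): chars_in_quartet=2 acc=0xDF bytes_emitted=0
After char 2 ('L'=11): chars_in_quartet=3 acc=0x37CB bytes_emitted=0
After char 3 ('6'=58): chars_in_quartet=4 acc=0xDF2FA -> emit 0D F2 FA, reset; bytes_emitted=3
After char 4 ('D'=3): chars_in_quartet=1 acc=0x3 bytes_emitted=3
After char 5 ('w'=48): chars_in_quartet=2 acc=0xF0 bytes_emitted=3
Padding '==': partial quartet acc=0xF0 -> emit 0F; bytes_emitted=4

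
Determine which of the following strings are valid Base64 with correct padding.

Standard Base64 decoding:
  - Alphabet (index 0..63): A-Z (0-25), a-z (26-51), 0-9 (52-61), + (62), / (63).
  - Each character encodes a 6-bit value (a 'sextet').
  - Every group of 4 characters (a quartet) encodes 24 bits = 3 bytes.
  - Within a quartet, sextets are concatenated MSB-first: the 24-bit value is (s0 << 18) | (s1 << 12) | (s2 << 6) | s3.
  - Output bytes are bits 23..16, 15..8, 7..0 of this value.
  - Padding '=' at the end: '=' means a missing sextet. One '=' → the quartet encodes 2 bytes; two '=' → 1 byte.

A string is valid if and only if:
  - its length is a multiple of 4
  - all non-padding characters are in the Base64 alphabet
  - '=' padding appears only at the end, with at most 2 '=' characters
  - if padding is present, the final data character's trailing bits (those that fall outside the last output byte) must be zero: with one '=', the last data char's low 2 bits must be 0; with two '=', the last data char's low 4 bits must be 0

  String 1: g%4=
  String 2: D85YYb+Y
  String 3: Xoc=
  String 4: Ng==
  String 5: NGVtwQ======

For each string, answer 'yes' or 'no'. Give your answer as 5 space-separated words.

Answer: no yes yes yes no

Derivation:
String 1: 'g%4=' → invalid (bad char(s): ['%'])
String 2: 'D85YYb+Y' → valid
String 3: 'Xoc=' → valid
String 4: 'Ng==' → valid
String 5: 'NGVtwQ======' → invalid (6 pad chars (max 2))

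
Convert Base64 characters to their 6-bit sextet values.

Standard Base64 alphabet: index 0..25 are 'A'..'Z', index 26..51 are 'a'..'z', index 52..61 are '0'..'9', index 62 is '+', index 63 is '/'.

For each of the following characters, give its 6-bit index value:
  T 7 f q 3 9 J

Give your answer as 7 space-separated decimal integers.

Answer: 19 59 31 42 55 61 9

Derivation:
'T': A..Z range, ord('T') − ord('A') = 19
'7': 0..9 range, 52 + ord('7') − ord('0') = 59
'f': a..z range, 26 + ord('f') − ord('a') = 31
'q': a..z range, 26 + ord('q') − ord('a') = 42
'3': 0..9 range, 52 + ord('3') − ord('0') = 55
'9': 0..9 range, 52 + ord('9') − ord('0') = 61
'J': A..Z range, ord('J') − ord('A') = 9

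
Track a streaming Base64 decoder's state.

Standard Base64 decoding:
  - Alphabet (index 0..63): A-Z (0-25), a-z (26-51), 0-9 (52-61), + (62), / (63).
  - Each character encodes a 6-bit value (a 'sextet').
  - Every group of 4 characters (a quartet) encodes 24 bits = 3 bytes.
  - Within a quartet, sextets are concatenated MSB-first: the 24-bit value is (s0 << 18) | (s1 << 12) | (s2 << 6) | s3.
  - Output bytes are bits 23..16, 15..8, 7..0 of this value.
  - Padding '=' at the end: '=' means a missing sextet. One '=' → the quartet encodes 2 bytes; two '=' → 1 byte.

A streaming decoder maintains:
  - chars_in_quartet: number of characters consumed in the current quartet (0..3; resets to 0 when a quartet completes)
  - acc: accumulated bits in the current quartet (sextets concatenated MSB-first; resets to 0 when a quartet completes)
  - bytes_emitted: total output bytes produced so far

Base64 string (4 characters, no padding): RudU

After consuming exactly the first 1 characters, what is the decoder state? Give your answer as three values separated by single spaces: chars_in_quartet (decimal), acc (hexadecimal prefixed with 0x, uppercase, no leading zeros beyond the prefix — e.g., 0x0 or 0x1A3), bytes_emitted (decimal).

Answer: 1 0x11 0

Derivation:
After char 0 ('R'=17): chars_in_quartet=1 acc=0x11 bytes_emitted=0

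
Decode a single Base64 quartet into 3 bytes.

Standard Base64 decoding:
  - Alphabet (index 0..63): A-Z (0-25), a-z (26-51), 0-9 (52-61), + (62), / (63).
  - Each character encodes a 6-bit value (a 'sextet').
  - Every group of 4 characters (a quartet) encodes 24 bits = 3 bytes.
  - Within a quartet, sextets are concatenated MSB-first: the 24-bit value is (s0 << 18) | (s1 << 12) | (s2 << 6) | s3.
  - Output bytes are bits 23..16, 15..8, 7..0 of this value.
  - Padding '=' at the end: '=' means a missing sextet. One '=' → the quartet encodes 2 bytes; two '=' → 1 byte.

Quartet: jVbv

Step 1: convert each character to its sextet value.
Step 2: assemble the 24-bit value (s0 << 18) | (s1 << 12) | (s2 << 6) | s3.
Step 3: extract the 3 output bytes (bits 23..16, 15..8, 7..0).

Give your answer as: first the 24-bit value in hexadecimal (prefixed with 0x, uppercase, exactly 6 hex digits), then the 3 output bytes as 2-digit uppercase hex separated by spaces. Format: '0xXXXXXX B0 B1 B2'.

Sextets: j=35, V=21, b=27, v=47
24-bit: (35<<18) | (21<<12) | (27<<6) | 47
      = 0x8C0000 | 0x015000 | 0x0006C0 | 0x00002F
      = 0x8D56EF
Bytes: (v>>16)&0xFF=8D, (v>>8)&0xFF=56, v&0xFF=EF

Answer: 0x8D56EF 8D 56 EF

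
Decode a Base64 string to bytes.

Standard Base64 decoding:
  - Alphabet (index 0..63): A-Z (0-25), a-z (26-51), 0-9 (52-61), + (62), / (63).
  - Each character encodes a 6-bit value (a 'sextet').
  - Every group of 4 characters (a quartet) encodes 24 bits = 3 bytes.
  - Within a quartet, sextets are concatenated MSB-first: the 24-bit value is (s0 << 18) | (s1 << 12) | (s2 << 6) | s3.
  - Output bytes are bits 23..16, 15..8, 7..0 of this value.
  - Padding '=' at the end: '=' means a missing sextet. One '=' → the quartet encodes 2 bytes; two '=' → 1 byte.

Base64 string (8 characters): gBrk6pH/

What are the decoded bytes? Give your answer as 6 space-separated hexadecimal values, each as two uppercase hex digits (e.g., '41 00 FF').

After char 0 ('g'=32): chars_in_quartet=1 acc=0x20 bytes_emitted=0
After char 1 ('B'=1): chars_in_quartet=2 acc=0x801 bytes_emitted=0
After char 2 ('r'=43): chars_in_quartet=3 acc=0x2006B bytes_emitted=0
After char 3 ('k'=36): chars_in_quartet=4 acc=0x801AE4 -> emit 80 1A E4, reset; bytes_emitted=3
After char 4 ('6'=58): chars_in_quartet=1 acc=0x3A bytes_emitted=3
After char 5 ('p'=41): chars_in_quartet=2 acc=0xEA9 bytes_emitted=3
After char 6 ('H'=7): chars_in_quartet=3 acc=0x3AA47 bytes_emitted=3
After char 7 ('/'=63): chars_in_quartet=4 acc=0xEA91FF -> emit EA 91 FF, reset; bytes_emitted=6

Answer: 80 1A E4 EA 91 FF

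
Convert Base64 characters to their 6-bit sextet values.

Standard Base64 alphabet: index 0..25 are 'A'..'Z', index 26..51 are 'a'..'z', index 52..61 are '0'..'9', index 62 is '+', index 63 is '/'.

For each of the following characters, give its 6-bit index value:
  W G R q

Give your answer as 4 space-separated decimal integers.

'W': A..Z range, ord('W') − ord('A') = 22
'G': A..Z range, ord('G') − ord('A') = 6
'R': A..Z range, ord('R') − ord('A') = 17
'q': a..z range, 26 + ord('q') − ord('a') = 42

Answer: 22 6 17 42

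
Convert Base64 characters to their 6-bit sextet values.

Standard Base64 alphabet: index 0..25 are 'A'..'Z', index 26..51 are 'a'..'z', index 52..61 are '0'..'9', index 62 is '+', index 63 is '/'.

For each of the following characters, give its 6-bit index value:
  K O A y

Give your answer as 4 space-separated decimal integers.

'K': A..Z range, ord('K') − ord('A') = 10
'O': A..Z range, ord('O') − ord('A') = 14
'A': A..Z range, ord('A') − ord('A') = 0
'y': a..z range, 26 + ord('y') − ord('a') = 50

Answer: 10 14 0 50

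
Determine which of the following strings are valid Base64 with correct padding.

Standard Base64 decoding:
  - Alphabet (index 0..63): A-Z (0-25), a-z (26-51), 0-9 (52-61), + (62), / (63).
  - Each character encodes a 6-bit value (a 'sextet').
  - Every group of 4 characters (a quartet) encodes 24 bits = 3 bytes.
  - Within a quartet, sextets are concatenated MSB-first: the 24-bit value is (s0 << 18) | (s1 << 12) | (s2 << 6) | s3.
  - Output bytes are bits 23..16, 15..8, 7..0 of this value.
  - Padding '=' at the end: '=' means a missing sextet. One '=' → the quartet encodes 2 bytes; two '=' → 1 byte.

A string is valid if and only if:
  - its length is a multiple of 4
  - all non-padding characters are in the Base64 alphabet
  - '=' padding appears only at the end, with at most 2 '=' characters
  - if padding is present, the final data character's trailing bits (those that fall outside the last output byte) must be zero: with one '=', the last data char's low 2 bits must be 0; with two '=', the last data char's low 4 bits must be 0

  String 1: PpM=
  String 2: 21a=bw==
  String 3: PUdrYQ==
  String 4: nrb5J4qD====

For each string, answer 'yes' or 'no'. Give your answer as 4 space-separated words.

Answer: yes no yes no

Derivation:
String 1: 'PpM=' → valid
String 2: '21a=bw==' → invalid (bad char(s): ['=']; '=' in middle)
String 3: 'PUdrYQ==' → valid
String 4: 'nrb5J4qD====' → invalid (4 pad chars (max 2))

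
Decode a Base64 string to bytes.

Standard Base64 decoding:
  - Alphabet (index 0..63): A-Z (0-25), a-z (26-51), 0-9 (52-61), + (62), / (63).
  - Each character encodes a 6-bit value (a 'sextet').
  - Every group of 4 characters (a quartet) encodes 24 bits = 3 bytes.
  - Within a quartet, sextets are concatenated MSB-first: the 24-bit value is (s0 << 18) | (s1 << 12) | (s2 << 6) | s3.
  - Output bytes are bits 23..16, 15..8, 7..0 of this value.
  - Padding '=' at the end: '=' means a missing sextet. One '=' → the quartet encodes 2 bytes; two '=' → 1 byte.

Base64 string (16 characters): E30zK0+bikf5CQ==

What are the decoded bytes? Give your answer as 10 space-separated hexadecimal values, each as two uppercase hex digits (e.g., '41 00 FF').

Answer: 13 7D 33 2B 4F 9B 8A 47 F9 09

Derivation:
After char 0 ('E'=4): chars_in_quartet=1 acc=0x4 bytes_emitted=0
After char 1 ('3'=55): chars_in_quartet=2 acc=0x137 bytes_emitted=0
After char 2 ('0'=52): chars_in_quartet=3 acc=0x4DF4 bytes_emitted=0
After char 3 ('z'=51): chars_in_quartet=4 acc=0x137D33 -> emit 13 7D 33, reset; bytes_emitted=3
After char 4 ('K'=10): chars_in_quartet=1 acc=0xA bytes_emitted=3
After char 5 ('0'=52): chars_in_quartet=2 acc=0x2B4 bytes_emitted=3
After char 6 ('+'=62): chars_in_quartet=3 acc=0xAD3E bytes_emitted=3
After char 7 ('b'=27): chars_in_quartet=4 acc=0x2B4F9B -> emit 2B 4F 9B, reset; bytes_emitted=6
After char 8 ('i'=34): chars_in_quartet=1 acc=0x22 bytes_emitted=6
After char 9 ('k'=36): chars_in_quartet=2 acc=0x8A4 bytes_emitted=6
After char 10 ('f'=31): chars_in_quartet=3 acc=0x2291F bytes_emitted=6
After char 11 ('5'=57): chars_in_quartet=4 acc=0x8A47F9 -> emit 8A 47 F9, reset; bytes_emitted=9
After char 12 ('C'=2): chars_in_quartet=1 acc=0x2 bytes_emitted=9
After char 13 ('Q'=16): chars_in_quartet=2 acc=0x90 bytes_emitted=9
Padding '==': partial quartet acc=0x90 -> emit 09; bytes_emitted=10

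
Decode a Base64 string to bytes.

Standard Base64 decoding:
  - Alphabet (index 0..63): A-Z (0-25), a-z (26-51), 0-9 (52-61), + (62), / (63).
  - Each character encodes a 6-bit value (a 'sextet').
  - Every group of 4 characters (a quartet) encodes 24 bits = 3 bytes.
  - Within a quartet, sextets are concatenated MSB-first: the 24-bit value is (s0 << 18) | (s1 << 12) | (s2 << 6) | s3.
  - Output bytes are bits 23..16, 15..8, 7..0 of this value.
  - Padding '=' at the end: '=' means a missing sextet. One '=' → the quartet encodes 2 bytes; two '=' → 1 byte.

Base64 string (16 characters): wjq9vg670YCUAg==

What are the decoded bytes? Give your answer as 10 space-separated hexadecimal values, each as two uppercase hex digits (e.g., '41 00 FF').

After char 0 ('w'=48): chars_in_quartet=1 acc=0x30 bytes_emitted=0
After char 1 ('j'=35): chars_in_quartet=2 acc=0xC23 bytes_emitted=0
After char 2 ('q'=42): chars_in_quartet=3 acc=0x308EA bytes_emitted=0
After char 3 ('9'=61): chars_in_quartet=4 acc=0xC23ABD -> emit C2 3A BD, reset; bytes_emitted=3
After char 4 ('v'=47): chars_in_quartet=1 acc=0x2F bytes_emitted=3
After char 5 ('g'=32): chars_in_quartet=2 acc=0xBE0 bytes_emitted=3
After char 6 ('6'=58): chars_in_quartet=3 acc=0x2F83A bytes_emitted=3
After char 7 ('7'=59): chars_in_quartet=4 acc=0xBE0EBB -> emit BE 0E BB, reset; bytes_emitted=6
After char 8 ('0'=52): chars_in_quartet=1 acc=0x34 bytes_emitted=6
After char 9 ('Y'=24): chars_in_quartet=2 acc=0xD18 bytes_emitted=6
After char 10 ('C'=2): chars_in_quartet=3 acc=0x34602 bytes_emitted=6
After char 11 ('U'=20): chars_in_quartet=4 acc=0xD18094 -> emit D1 80 94, reset; bytes_emitted=9
After char 12 ('A'=0): chars_in_quartet=1 acc=0x0 bytes_emitted=9
After char 13 ('g'=32): chars_in_quartet=2 acc=0x20 bytes_emitted=9
Padding '==': partial quartet acc=0x20 -> emit 02; bytes_emitted=10

Answer: C2 3A BD BE 0E BB D1 80 94 02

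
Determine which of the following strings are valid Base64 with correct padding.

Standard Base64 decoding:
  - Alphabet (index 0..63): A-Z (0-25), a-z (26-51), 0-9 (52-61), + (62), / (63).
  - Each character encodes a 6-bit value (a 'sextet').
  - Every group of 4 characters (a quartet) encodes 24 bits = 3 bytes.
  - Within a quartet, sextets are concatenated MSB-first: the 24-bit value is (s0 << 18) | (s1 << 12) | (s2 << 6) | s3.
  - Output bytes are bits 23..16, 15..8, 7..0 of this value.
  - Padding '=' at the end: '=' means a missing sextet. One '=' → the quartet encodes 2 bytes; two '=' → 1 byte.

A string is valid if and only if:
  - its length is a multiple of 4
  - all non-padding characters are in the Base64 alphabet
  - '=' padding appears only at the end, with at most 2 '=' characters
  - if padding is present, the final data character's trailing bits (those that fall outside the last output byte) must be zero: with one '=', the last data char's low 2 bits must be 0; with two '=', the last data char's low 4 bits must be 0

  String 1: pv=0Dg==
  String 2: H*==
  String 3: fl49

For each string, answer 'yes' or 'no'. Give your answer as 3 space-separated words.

String 1: 'pv=0Dg==' → invalid (bad char(s): ['=']; '=' in middle)
String 2: 'H*==' → invalid (bad char(s): ['*'])
String 3: 'fl49' → valid

Answer: no no yes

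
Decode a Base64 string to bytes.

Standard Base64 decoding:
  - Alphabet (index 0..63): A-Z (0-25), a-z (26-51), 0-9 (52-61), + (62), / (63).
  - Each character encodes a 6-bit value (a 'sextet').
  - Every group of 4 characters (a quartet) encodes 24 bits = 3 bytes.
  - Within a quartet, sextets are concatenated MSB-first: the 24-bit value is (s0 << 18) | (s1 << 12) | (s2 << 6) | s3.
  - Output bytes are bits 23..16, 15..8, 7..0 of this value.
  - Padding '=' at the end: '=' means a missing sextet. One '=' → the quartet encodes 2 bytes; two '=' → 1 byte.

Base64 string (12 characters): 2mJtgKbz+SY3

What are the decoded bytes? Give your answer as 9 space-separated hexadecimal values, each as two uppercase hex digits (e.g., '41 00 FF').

Answer: DA 62 6D 80 A6 F3 F9 26 37

Derivation:
After char 0 ('2'=54): chars_in_quartet=1 acc=0x36 bytes_emitted=0
After char 1 ('m'=38): chars_in_quartet=2 acc=0xDA6 bytes_emitted=0
After char 2 ('J'=9): chars_in_quartet=3 acc=0x36989 bytes_emitted=0
After char 3 ('t'=45): chars_in_quartet=4 acc=0xDA626D -> emit DA 62 6D, reset; bytes_emitted=3
After char 4 ('g'=32): chars_in_quartet=1 acc=0x20 bytes_emitted=3
After char 5 ('K'=10): chars_in_quartet=2 acc=0x80A bytes_emitted=3
After char 6 ('b'=27): chars_in_quartet=3 acc=0x2029B bytes_emitted=3
After char 7 ('z'=51): chars_in_quartet=4 acc=0x80A6F3 -> emit 80 A6 F3, reset; bytes_emitted=6
After char 8 ('+'=62): chars_in_quartet=1 acc=0x3E bytes_emitted=6
After char 9 ('S'=18): chars_in_quartet=2 acc=0xF92 bytes_emitted=6
After char 10 ('Y'=24): chars_in_quartet=3 acc=0x3E498 bytes_emitted=6
After char 11 ('3'=55): chars_in_quartet=4 acc=0xF92637 -> emit F9 26 37, reset; bytes_emitted=9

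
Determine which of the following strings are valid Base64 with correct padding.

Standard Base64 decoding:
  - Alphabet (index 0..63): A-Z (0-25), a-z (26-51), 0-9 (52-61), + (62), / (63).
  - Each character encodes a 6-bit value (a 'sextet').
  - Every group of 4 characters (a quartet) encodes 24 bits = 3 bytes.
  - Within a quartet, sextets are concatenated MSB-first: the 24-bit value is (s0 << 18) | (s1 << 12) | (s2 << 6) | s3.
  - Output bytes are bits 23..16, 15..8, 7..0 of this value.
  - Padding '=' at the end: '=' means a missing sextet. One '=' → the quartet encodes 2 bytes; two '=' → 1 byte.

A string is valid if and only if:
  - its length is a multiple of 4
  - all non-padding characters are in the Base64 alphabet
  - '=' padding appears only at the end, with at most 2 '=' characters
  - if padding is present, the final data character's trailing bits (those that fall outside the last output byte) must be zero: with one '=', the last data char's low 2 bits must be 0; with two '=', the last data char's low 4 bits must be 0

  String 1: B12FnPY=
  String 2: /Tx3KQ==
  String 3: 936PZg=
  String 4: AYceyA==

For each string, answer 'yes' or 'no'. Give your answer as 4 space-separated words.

String 1: 'B12FnPY=' → valid
String 2: '/Tx3KQ==' → valid
String 3: '936PZg=' → invalid (len=7 not mult of 4)
String 4: 'AYceyA==' → valid

Answer: yes yes no yes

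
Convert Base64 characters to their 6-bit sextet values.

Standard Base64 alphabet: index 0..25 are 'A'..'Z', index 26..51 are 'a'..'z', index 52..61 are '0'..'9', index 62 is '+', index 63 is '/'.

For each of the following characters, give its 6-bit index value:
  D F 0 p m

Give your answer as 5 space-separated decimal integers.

'D': A..Z range, ord('D') − ord('A') = 3
'F': A..Z range, ord('F') − ord('A') = 5
'0': 0..9 range, 52 + ord('0') − ord('0') = 52
'p': a..z range, 26 + ord('p') − ord('a') = 41
'm': a..z range, 26 + ord('m') − ord('a') = 38

Answer: 3 5 52 41 38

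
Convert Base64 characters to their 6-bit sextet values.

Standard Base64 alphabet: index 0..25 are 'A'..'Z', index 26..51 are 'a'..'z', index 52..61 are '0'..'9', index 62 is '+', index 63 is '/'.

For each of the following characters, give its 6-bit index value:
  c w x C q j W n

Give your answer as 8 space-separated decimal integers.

Answer: 28 48 49 2 42 35 22 39

Derivation:
'c': a..z range, 26 + ord('c') − ord('a') = 28
'w': a..z range, 26 + ord('w') − ord('a') = 48
'x': a..z range, 26 + ord('x') − ord('a') = 49
'C': A..Z range, ord('C') − ord('A') = 2
'q': a..z range, 26 + ord('q') − ord('a') = 42
'j': a..z range, 26 + ord('j') − ord('a') = 35
'W': A..Z range, ord('W') − ord('A') = 22
'n': a..z range, 26 + ord('n') − ord('a') = 39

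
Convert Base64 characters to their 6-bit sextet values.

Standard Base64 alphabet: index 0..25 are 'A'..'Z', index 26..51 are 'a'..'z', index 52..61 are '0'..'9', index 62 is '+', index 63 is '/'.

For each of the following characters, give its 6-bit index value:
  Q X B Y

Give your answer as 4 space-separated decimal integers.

Answer: 16 23 1 24

Derivation:
'Q': A..Z range, ord('Q') − ord('A') = 16
'X': A..Z range, ord('X') − ord('A') = 23
'B': A..Z range, ord('B') − ord('A') = 1
'Y': A..Z range, ord('Y') − ord('A') = 24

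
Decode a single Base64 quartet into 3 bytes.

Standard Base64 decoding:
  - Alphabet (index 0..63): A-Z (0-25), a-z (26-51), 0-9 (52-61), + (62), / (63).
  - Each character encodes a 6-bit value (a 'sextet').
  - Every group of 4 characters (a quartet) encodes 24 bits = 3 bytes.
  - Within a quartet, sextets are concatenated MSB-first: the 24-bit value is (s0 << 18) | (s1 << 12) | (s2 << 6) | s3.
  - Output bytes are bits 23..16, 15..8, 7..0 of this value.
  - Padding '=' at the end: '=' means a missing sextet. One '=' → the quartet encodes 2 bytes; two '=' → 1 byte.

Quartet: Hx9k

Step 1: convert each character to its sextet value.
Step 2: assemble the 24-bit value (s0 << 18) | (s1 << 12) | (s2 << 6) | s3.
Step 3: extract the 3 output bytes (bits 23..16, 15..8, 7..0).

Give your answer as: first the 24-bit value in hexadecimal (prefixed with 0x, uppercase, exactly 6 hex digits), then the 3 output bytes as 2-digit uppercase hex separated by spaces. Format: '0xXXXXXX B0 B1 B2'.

Sextets: H=7, x=49, 9=61, k=36
24-bit: (7<<18) | (49<<12) | (61<<6) | 36
      = 0x1C0000 | 0x031000 | 0x000F40 | 0x000024
      = 0x1F1F64
Bytes: (v>>16)&0xFF=1F, (v>>8)&0xFF=1F, v&0xFF=64

Answer: 0x1F1F64 1F 1F 64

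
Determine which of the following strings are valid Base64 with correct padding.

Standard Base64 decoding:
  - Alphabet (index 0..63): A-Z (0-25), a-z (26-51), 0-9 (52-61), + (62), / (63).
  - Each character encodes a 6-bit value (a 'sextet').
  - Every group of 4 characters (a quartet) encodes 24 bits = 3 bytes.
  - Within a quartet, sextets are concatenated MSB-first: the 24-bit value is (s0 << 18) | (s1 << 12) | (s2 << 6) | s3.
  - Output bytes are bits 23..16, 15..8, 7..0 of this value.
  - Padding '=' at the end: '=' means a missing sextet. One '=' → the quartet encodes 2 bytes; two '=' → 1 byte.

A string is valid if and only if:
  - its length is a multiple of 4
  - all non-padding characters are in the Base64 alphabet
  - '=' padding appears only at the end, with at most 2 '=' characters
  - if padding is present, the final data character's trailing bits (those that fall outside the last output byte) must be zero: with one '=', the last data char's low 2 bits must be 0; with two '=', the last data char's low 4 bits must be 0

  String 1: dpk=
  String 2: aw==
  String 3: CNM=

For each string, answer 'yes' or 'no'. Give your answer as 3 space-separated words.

Answer: yes yes yes

Derivation:
String 1: 'dpk=' → valid
String 2: 'aw==' → valid
String 3: 'CNM=' → valid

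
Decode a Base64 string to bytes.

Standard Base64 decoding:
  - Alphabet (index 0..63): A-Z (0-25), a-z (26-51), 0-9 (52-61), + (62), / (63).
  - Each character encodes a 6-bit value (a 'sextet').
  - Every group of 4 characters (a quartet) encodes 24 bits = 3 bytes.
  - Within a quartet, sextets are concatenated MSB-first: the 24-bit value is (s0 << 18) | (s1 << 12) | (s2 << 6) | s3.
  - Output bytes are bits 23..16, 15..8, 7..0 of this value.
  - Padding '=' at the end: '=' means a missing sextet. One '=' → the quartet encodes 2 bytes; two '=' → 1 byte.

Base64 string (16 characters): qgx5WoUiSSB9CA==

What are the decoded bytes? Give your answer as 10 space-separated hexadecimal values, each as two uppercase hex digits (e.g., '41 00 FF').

After char 0 ('q'=42): chars_in_quartet=1 acc=0x2A bytes_emitted=0
After char 1 ('g'=32): chars_in_quartet=2 acc=0xAA0 bytes_emitted=0
After char 2 ('x'=49): chars_in_quartet=3 acc=0x2A831 bytes_emitted=0
After char 3 ('5'=57): chars_in_quartet=4 acc=0xAA0C79 -> emit AA 0C 79, reset; bytes_emitted=3
After char 4 ('W'=22): chars_in_quartet=1 acc=0x16 bytes_emitted=3
After char 5 ('o'=40): chars_in_quartet=2 acc=0x5A8 bytes_emitted=3
After char 6 ('U'=20): chars_in_quartet=3 acc=0x16A14 bytes_emitted=3
After char 7 ('i'=34): chars_in_quartet=4 acc=0x5A8522 -> emit 5A 85 22, reset; bytes_emitted=6
After char 8 ('S'=18): chars_in_quartet=1 acc=0x12 bytes_emitted=6
After char 9 ('S'=18): chars_in_quartet=2 acc=0x492 bytes_emitted=6
After char 10 ('B'=1): chars_in_quartet=3 acc=0x12481 bytes_emitted=6
After char 11 ('9'=61): chars_in_quartet=4 acc=0x49207D -> emit 49 20 7D, reset; bytes_emitted=9
After char 12 ('C'=2): chars_in_quartet=1 acc=0x2 bytes_emitted=9
After char 13 ('A'=0): chars_in_quartet=2 acc=0x80 bytes_emitted=9
Padding '==': partial quartet acc=0x80 -> emit 08; bytes_emitted=10

Answer: AA 0C 79 5A 85 22 49 20 7D 08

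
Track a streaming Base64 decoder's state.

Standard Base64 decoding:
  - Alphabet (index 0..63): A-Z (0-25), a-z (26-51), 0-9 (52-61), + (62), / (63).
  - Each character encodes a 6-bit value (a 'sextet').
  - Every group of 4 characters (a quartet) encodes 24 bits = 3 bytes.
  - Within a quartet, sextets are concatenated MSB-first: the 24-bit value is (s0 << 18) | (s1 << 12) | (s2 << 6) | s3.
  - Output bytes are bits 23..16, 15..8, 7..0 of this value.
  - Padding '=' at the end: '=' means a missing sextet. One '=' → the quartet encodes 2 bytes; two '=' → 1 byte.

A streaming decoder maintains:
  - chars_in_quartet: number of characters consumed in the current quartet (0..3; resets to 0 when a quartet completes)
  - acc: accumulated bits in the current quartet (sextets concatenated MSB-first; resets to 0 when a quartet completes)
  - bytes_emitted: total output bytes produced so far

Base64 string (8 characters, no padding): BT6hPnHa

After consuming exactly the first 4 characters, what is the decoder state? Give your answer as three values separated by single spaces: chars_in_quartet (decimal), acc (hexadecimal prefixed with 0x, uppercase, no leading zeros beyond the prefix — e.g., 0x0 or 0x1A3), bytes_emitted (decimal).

Answer: 0 0x0 3

Derivation:
After char 0 ('B'=1): chars_in_quartet=1 acc=0x1 bytes_emitted=0
After char 1 ('T'=19): chars_in_quartet=2 acc=0x53 bytes_emitted=0
After char 2 ('6'=58): chars_in_quartet=3 acc=0x14FA bytes_emitted=0
After char 3 ('h'=33): chars_in_quartet=4 acc=0x53EA1 -> emit 05 3E A1, reset; bytes_emitted=3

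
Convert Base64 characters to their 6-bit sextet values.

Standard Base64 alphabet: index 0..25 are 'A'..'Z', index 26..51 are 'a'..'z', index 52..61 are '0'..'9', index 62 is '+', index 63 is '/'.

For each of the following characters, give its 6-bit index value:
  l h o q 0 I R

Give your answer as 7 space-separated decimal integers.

'l': a..z range, 26 + ord('l') − ord('a') = 37
'h': a..z range, 26 + ord('h') − ord('a') = 33
'o': a..z range, 26 + ord('o') − ord('a') = 40
'q': a..z range, 26 + ord('q') − ord('a') = 42
'0': 0..9 range, 52 + ord('0') − ord('0') = 52
'I': A..Z range, ord('I') − ord('A') = 8
'R': A..Z range, ord('R') − ord('A') = 17

Answer: 37 33 40 42 52 8 17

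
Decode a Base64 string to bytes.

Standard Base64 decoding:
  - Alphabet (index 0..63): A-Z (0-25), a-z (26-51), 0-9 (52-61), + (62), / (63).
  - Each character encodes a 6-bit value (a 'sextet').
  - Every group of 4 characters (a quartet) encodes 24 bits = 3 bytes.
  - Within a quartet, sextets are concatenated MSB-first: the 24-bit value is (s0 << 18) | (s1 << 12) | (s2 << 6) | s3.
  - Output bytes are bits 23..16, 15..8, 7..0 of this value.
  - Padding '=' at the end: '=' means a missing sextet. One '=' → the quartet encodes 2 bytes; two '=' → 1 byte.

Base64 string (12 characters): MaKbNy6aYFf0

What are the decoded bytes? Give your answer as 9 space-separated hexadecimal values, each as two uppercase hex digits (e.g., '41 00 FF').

Answer: 31 A2 9B 37 2E 9A 60 57 F4

Derivation:
After char 0 ('M'=12): chars_in_quartet=1 acc=0xC bytes_emitted=0
After char 1 ('a'=26): chars_in_quartet=2 acc=0x31A bytes_emitted=0
After char 2 ('K'=10): chars_in_quartet=3 acc=0xC68A bytes_emitted=0
After char 3 ('b'=27): chars_in_quartet=4 acc=0x31A29B -> emit 31 A2 9B, reset; bytes_emitted=3
After char 4 ('N'=13): chars_in_quartet=1 acc=0xD bytes_emitted=3
After char 5 ('y'=50): chars_in_quartet=2 acc=0x372 bytes_emitted=3
After char 6 ('6'=58): chars_in_quartet=3 acc=0xDCBA bytes_emitted=3
After char 7 ('a'=26): chars_in_quartet=4 acc=0x372E9A -> emit 37 2E 9A, reset; bytes_emitted=6
After char 8 ('Y'=24): chars_in_quartet=1 acc=0x18 bytes_emitted=6
After char 9 ('F'=5): chars_in_quartet=2 acc=0x605 bytes_emitted=6
After char 10 ('f'=31): chars_in_quartet=3 acc=0x1815F bytes_emitted=6
After char 11 ('0'=52): chars_in_quartet=4 acc=0x6057F4 -> emit 60 57 F4, reset; bytes_emitted=9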